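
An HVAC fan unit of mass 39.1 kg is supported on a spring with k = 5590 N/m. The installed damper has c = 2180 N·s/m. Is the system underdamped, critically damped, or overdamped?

overdamped

c_c = 2√(k·m) = 935.0 N·s/m; ζ = c/c_c = 2180/935.0 = 2.33.
Since ζ > 1 the system is overdamped.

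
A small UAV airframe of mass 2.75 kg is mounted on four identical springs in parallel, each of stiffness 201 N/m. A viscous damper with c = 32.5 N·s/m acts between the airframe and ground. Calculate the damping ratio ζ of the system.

0.346

Parallel springs add: k_eq = 4 × 201 = 804.0 N/m.
ω_n = √(k_eq/m) = √(804.0/2.75) = 17.10 rad/s.
Critical damping c_c = 2√(k_eq·m) = 2√(804.0 × 2.75) = 94.04 N·s/m, so ζ = c/c_c = 32.5/94.04 = 0.3456.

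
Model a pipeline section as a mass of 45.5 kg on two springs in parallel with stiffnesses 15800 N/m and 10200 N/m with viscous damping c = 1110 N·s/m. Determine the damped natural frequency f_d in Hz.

3.27 Hz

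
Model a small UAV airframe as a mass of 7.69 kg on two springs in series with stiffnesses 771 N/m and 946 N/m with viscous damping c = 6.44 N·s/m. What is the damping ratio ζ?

Series springs: 1/k_eq = 1/771 + 1/946 = 0.002354, so k_eq = 424.8 N/m.
ω_n = √(k_eq/m) = √(424.8/7.69) = 7.432 rad/s.
Critical damping c_c = 2√(k_eq·m) = 2√(424.8 × 7.69) = 114.3 N·s/m, so ζ = c/c_c = 6.44/114.3 = 0.05634.

0.0563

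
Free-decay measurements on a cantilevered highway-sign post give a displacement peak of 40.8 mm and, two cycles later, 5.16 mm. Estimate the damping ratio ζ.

Logarithmic decrement δ = (1/n)·ln(x₀/x_n) = (1/2)·ln(40.8/5.16) = (1/2)·ln(7.907) = 1.034.
ζ = δ/√(4π² + δ²) = 1.034/√(39.48 + 1.07) = 1.034/6.368 = 0.1624.

0.162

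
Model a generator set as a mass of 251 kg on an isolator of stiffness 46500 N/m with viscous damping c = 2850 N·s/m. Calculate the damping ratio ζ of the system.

0.417

ω_n = √(k/m) = √(46500/251) = 13.61 rad/s.
Critical damping c_c = 2√(k·m) = 2√(46500 × 251) = 6833 N·s/m, so ζ = c/c_c = 2850/6833 = 0.4171.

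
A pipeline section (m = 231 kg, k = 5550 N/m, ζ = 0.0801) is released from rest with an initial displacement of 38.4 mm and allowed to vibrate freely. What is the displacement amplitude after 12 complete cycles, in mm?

Logarithmic decrement δ = 2πζ/√(1 − ζ²) = 2π × 0.08010/√(1 − 0.00642) = 0.5049.
After n cycles, x_n/x₀ = e^(−nδ), so x_12 = 38.4 × e^(−12 × 0.5049) = 38.4 × 0.002337 = 0.08974 mm.

0.0897 mm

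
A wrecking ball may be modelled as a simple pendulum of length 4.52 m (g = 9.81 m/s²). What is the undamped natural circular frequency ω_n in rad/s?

For a simple pendulum ω_n = √(g/L) = √(9.81/4.52) = √2.170 = 1.473 rad/s.

1.47 rad/s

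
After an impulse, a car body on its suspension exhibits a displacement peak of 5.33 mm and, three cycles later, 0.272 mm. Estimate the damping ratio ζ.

0.156

Logarithmic decrement δ = (1/n)·ln(x₀/x_n) = (1/3)·ln(5.33/0.272) = (1/3)·ln(19.60) = 0.9918.
ζ = δ/√(4π² + δ²) = 0.9918/√(39.48 + 0.984) = 0.9918/6.361 = 0.1559.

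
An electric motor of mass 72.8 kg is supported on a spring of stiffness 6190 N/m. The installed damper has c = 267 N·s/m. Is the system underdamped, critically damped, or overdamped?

c_c = 2√(k·m) = 1343 N·s/m; ζ = c/c_c = 267/1343 = 0.199.
Since ζ < 1 the system is underdamped.

underdamped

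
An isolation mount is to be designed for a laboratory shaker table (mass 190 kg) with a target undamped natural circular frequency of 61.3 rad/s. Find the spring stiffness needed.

k = m·ω_n² = 190 × 61.30² = 190 × 3758 = 714000 N/m.

714000 N/m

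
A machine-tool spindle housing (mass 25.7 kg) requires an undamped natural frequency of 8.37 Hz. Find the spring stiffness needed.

71100 N/m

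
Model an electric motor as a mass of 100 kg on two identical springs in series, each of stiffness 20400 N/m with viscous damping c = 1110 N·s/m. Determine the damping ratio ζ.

Series springs: 1/k_eq = 2/20400, so k_eq = 20400/2 = 10200 N/m.
ω_n = √(k_eq/m) = √(10200/100) = 10.10 rad/s.
Critical damping c_c = 2√(k_eq·m) = 2√(10200 × 100) = 2020 N·s/m, so ζ = c/c_c = 1110/2020 = 0.5495.

0.550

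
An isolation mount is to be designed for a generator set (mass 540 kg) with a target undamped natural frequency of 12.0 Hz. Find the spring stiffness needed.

3070000 N/m

ω_n = 2πf_n = 2π × 12.0 = 75.40 rad/s.
k = m·ω_n² = 540 × 75.40² = 540 × 5685 = 3070000 N/m.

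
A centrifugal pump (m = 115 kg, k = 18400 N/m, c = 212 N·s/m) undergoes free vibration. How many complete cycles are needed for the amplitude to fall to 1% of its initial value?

11 cycles

ζ = c/(2√(km)) = 212/(2√(18400 × 115)) = 212/2909 = 0.07287.
Logarithmic decrement δ = 2πζ/√(1 − ζ²) = 2π × 0.07287/√(1 − 0.00531) = 0.4591.
x_n/x₀ = e^(−nδ) ≤ 0.01; take ln: n ≥ ln(1/0.01)/δ = 4.605/0.4591 = 10.03.
So 11 complete cycles are required.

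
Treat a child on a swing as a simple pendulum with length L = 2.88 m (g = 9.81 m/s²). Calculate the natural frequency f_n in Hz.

0.294 Hz

For a simple pendulum ω_n = √(g/L) = √(9.81/2.88) = √3.406 = 1.846 rad/s.
f_n = ω_n/(2π) = 1.846/6.283 = 0.2937 Hz.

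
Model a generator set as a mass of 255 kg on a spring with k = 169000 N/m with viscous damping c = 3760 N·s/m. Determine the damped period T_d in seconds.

ω_n = √(k/m) = √(169000/255) = 25.74 rad/s.
Critical damping c_c = 2√(k·m) = 2√(169000 × 255) = 13130 N·s/m, so ζ = c/c_c = 3760/13130 = 0.2864.
ω_d = ω_n√(1 − ζ²) = 25.74 × √(1 − 0.0820) = 24.67 rad/s.
T_d = 2π/ω_d = 0.2547 s.

0.255 s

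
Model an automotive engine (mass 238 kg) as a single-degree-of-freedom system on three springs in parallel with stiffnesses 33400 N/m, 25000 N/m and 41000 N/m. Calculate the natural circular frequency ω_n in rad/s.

20.4 rad/s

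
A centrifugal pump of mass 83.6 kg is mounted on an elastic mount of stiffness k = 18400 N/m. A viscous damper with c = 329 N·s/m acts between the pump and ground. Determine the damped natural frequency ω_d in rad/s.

14.7 rad/s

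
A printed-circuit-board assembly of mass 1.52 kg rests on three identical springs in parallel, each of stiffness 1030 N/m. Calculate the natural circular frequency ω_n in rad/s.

45.1 rad/s

Parallel springs add: k_eq = 3 × 1030 = 3090 N/m.
ω_n = √(k_eq/m) = √(3090/1.52) = √2033 = 45.09 rad/s.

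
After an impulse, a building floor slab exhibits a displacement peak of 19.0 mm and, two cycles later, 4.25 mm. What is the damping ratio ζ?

0.118

Logarithmic decrement δ = (1/n)·ln(x₀/x_n) = (1/2)·ln(19.0/4.25) = (1/2)·ln(4.471) = 0.7488.
ζ = δ/√(4π² + δ²) = 0.7488/√(39.48 + 0.561) = 0.7488/6.328 = 0.1183.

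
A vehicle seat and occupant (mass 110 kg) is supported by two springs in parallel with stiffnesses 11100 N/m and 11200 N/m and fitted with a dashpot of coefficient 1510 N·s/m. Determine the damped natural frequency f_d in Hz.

1.99 Hz

Parallel springs add: k_eq = 11100 + 11200 = 22300 N/m.
ω_n = √(k_eq/m) = √(22300/110) = 14.24 rad/s.
Critical damping c_c = 2√(k_eq·m) = 2√(22300 × 110) = 3132 N·s/m, so ζ = c/c_c = 1510/3132 = 0.4821.
ω_d = ω_n√(1 − ζ²) = 14.24 × √(1 − 0.232) = 12.47 rad/s.
f_d = ω_d/(2π) = 1.985 Hz.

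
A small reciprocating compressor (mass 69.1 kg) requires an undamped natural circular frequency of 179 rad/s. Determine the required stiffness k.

2210000 N/m

k = m·ω_n² = 69.1 × 179.0² = 69.1 × 32040 = 2214000 N/m.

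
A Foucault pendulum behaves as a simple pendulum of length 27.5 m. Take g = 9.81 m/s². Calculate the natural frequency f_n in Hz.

For a simple pendulum ω_n = √(g/L) = √(9.81/27.5) = √0.3567 = 0.5973 rad/s.
f_n = ω_n/(2π) = 0.5973/6.283 = 0.09506 Hz.

0.0951 Hz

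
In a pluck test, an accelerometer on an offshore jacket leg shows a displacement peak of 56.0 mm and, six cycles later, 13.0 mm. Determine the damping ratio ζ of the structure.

Logarithmic decrement δ = (1/n)·ln(x₀/x_n) = (1/6)·ln(56.0/13.0) = (1/6)·ln(4.308) = 0.2434.
ζ = δ/√(4π² + δ²) = 0.2434/√(39.48 + 0.0592) = 0.2434/6.288 = 0.03871.

0.0387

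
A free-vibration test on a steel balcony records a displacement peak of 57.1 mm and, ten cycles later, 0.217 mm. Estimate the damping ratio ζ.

0.0883

Logarithmic decrement δ = (1/n)·ln(x₀/x_n) = (1/10)·ln(57.1/0.217) = (1/10)·ln(263.1) = 0.5573.
ζ = δ/√(4π² + δ²) = 0.5573/√(39.48 + 0.311) = 0.5573/6.308 = 0.08834.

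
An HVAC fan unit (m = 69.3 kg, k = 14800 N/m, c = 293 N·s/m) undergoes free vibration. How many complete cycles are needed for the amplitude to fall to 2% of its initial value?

ζ = c/(2√(km)) = 293/(2√(14800 × 69.3)) = 293/2025 = 0.1447.
Logarithmic decrement δ = 2πζ/√(1 − ζ²) = 2π × 0.1447/√(1 − 0.0209) = 0.9186.
x_n/x₀ = e^(−nδ) ≤ 0.02; take ln: n ≥ ln(1/0.02)/δ = 3.912/0.9186 = 4.259.
So 5 complete cycles are required.

5 cycles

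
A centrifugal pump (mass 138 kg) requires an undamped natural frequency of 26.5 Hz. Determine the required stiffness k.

3830000 N/m

ω_n = 2πf_n = 2π × 26.5 = 166.5 rad/s.
k = m·ω_n² = 138 × 166.5² = 138 × 27720 = 3826000 N/m.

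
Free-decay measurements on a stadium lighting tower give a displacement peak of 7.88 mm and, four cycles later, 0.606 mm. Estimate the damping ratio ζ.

0.102

Logarithmic decrement δ = (1/n)·ln(x₀/x_n) = (1/4)·ln(7.88/0.606) = (1/4)·ln(13.00) = 0.6413.
ζ = δ/√(4π² + δ²) = 0.6413/√(39.48 + 0.411) = 0.6413/6.316 = 0.1015.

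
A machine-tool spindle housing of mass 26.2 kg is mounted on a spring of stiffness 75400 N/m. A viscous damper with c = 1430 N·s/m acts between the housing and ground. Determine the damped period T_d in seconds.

ω_n = √(k/m) = √(75400/26.2) = 53.65 rad/s.
Critical damping c_c = 2√(k·m) = 2√(75400 × 26.2) = 2811 N·s/m, so ζ = c/c_c = 1430/2811 = 0.5087.
ω_d = ω_n√(1 − ζ²) = 53.65 × √(1 − 0.259) = 46.19 rad/s.
T_d = 2π/ω_d = 0.1360 s.

0.136 s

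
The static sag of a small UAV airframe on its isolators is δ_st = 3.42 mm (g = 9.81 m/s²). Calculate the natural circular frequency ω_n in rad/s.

ω_n = √(g/δ_st) = √(9.81/0.00342) = √2868 = 53.56 rad/s.

53.6 rad/s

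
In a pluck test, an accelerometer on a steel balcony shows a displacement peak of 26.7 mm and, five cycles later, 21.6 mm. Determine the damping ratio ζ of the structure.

Logarithmic decrement δ = (1/n)·ln(x₀/x_n) = (1/5)·ln(26.7/21.6) = (1/5)·ln(1.236) = 0.04239.
ζ = δ/√(4π² + δ²) = 0.04239/√(39.48 + 0.00180) = 0.04239/6.283 = 0.006747.

0.00675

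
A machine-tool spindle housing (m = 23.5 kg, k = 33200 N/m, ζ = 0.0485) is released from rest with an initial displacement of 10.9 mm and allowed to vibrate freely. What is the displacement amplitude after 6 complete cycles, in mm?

Logarithmic decrement δ = 2πζ/√(1 − ζ²) = 2π × 0.04850/√(1 − 0.00235) = 0.3051.
After n cycles, x_n/x₀ = e^(−nδ), so x_6 = 10.9 × e^(−6 × 0.3051) = 10.9 × 0.1603 = 1.748 mm.

1.75 mm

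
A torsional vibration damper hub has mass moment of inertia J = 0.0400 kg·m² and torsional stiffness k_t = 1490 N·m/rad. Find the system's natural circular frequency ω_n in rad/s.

193 rad/s

ω_n = √(k_t/J) = √(1490/0.0400) = √37250 = 193.0 rad/s.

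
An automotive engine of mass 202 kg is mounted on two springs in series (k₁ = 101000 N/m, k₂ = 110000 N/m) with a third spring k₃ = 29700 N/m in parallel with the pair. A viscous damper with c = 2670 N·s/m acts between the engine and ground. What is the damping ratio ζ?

0.327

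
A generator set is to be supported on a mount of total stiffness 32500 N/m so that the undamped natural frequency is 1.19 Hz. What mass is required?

581 kg

ω_n = 2πf_n = 2π × 1.19 = 7.477 rad/s.
m = k/ω_n² = 32500/7.477² = 32500/55.91 = 581.3 kg.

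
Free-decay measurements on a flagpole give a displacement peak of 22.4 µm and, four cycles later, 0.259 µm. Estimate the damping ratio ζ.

0.175

Logarithmic decrement δ = (1/n)·ln(x₀/x_n) = (1/4)·ln(22.4/0.259) = (1/4)·ln(86.49) = 1.115.
ζ = δ/√(4π² + δ²) = 1.115/√(39.48 + 1.24) = 1.115/6.381 = 0.1747.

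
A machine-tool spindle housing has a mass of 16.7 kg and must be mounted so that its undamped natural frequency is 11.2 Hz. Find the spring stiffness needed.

82700 N/m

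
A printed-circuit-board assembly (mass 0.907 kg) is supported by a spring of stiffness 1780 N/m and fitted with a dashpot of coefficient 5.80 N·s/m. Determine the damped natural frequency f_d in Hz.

7.03 Hz

ω_n = √(k/m) = √(1780/0.907) = 44.30 rad/s.
Critical damping c_c = 2√(k·m) = 2√(1780 × 0.907) = 80.36 N·s/m, so ζ = c/c_c = 5.80/80.36 = 0.07217.
ω_d = ω_n√(1 − ζ²) = 44.30 × √(1 − 0.00521) = 44.18 rad/s.
f_d = ω_d/(2π) = 7.032 Hz.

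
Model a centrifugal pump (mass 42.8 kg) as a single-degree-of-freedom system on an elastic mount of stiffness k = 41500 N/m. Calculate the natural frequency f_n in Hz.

ω_n = √(k/m) = √(41500/42.8) = √969.6 = 31.14 rad/s.
f_n = ω_n/(2π) = 31.14/6.283 = 4.956 Hz.

4.96 Hz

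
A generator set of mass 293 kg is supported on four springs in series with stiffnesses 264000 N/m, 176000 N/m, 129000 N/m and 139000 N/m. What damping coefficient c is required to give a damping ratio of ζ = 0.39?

Series springs: 1/k_eq = 1/264000 + 1/176000 + 1/129000 + 1/139000 = 2.442×10^-5, so k_eq = 40960 N/m.
c_c = 2√(k_eq·m) = 2√(40960 × 293) = 6928 N·s/m.
c = ζ·c_c = 0.39 × 6928 = 2702 N·s/m.

2700 N·s/m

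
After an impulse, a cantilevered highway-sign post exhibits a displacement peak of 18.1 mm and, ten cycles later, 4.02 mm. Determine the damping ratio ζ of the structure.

Logarithmic decrement δ = (1/n)·ln(x₀/x_n) = (1/10)·ln(18.1/4.02) = (1/10)·ln(4.502) = 0.1505.
ζ = δ/√(4π² + δ²) = 0.1505/√(39.48 + 0.0226) = 0.1505/6.285 = 0.02394.

0.0239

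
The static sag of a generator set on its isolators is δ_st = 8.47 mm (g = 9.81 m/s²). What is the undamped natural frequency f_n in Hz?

5.42 Hz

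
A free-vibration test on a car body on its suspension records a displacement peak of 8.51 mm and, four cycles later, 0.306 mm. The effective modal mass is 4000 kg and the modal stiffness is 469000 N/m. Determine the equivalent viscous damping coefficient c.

11400 N·s/m

Logarithmic decrement δ = (1/n)·ln(x₀/x_n) = (1/4)·ln(8.51/0.306) = (1/4)·ln(27.81) = 0.8314.
ζ = δ/√(4π² + δ²) = 0.8314/√(39.48 + 0.691) = 0.8314/6.338 = 0.1312.
c = ζ · 2√(km) = 0.1312 × 2√(469000 × 4000) = 0.1312 × 86630 = 11360 N·s/m.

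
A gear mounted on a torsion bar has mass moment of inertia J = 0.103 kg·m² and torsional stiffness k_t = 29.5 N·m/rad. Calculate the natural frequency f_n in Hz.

ω_n = √(k_t/J) = √(29.5/0.103) = √286.4 = 16.92 rad/s.
f_n = ω_n/(2π) = 16.92/6.283 = 2.693 Hz.

2.69 Hz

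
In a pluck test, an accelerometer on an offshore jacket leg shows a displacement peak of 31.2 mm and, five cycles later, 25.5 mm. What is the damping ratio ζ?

Logarithmic decrement δ = (1/n)·ln(x₀/x_n) = (1/5)·ln(31.2/25.5) = (1/5)·ln(1.224) = 0.04035.
ζ = δ/√(4π² + δ²) = 0.04035/√(39.48 + 0.00163) = 0.04035/6.283 = 0.006421.

0.00642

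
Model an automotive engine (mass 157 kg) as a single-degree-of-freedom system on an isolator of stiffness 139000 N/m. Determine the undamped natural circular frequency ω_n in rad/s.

ω_n = √(k/m) = √(139000/157) = √885.4 = 29.75 rad/s.

29.8 rad/s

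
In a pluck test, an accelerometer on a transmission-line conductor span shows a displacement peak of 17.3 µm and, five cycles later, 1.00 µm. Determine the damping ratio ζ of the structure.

0.0904

Logarithmic decrement δ = (1/n)·ln(x₀/x_n) = (1/5)·ln(17.3/1.00) = (1/5)·ln(17.30) = 0.5701.
ζ = δ/√(4π² + δ²) = 0.5701/√(39.48 + 0.325) = 0.5701/6.309 = 0.09037.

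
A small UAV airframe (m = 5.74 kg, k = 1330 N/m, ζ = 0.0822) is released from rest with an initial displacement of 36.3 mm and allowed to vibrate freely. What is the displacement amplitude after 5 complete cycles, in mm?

2.72 mm

Logarithmic decrement δ = 2πζ/√(1 − ζ²) = 2π × 0.08220/√(1 − 0.00676) = 0.5182.
After n cycles, x_n/x₀ = e^(−nδ), so x_5 = 36.3 × e^(−5 × 0.5182) = 36.3 × 0.07493 = 2.720 mm.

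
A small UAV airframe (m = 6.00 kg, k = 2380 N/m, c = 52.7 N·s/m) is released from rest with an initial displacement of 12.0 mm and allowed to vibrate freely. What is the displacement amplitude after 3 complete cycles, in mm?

0.169 mm

ζ = c/(2√(km)) = 52.7/(2√(2380 × 6.00)) = 52.7/239.0 = 0.2205.
Logarithmic decrement δ = 2πζ/√(1 − ζ²) = 2π × 0.2205/√(1 − 0.0486) = 1.420.
After n cycles, x_n/x₀ = e^(−nδ), so x_3 = 12.0 × e^(−3 × 1.420) = 12.0 × 0.01410 = 0.1692 mm.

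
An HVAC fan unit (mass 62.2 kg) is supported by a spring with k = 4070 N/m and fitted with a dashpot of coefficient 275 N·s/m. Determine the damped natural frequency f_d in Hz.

1.24 Hz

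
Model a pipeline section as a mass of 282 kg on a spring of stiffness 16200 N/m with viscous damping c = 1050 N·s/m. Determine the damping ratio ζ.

0.246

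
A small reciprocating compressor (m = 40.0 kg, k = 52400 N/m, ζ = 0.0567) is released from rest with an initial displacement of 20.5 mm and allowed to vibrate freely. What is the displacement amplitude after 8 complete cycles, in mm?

Logarithmic decrement δ = 2πζ/√(1 − ζ²) = 2π × 0.05670/√(1 − 0.00321) = 0.3568.
After n cycles, x_n/x₀ = e^(−nδ), so x_8 = 20.5 × e^(−8 × 0.3568) = 20.5 × 0.05758 = 1.180 mm.

1.18 mm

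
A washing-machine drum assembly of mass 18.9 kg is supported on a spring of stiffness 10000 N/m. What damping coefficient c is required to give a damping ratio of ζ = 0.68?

591 N·s/m

c_c = 2√(k·m) = 2√(10000 × 18.9) = 869.5 N·s/m.
c = ζ·c_c = 0.68 × 869.5 = 591.2 N·s/m.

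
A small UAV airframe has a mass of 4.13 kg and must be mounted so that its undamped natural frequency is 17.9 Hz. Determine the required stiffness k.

ω_n = 2πf_n = 2π × 17.9 = 112.5 rad/s.
k = m·ω_n² = 4.13 × 112.5² = 4.13 × 12650 = 52240 N/m.

52200 N/m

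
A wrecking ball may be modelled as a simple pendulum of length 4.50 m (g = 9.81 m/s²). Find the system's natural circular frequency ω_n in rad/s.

For a simple pendulum ω_n = √(g/L) = √(9.81/4.50) = √2.180 = 1.476 rad/s.

1.48 rad/s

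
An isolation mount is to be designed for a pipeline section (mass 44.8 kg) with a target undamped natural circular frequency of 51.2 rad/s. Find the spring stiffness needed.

k = m·ω_n² = 44.8 × 51.20² = 44.8 × 2621 = 117400 N/m.

117000 N/m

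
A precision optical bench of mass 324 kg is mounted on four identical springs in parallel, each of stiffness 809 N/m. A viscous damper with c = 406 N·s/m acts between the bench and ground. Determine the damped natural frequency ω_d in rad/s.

Parallel springs add: k_eq = 4 × 809 = 3236 N/m.
ω_n = √(k_eq/m) = √(3236/324) = 3.160 rad/s.
Critical damping c_c = 2√(k_eq·m) = 2√(3236 × 324) = 2048 N·s/m, so ζ = c/c_c = 406/2048 = 0.1983.
ω_d = ω_n√(1 − ζ²) = 3.160 × √(1 − 0.0393) = 3.098 rad/s.

3.10 rad/s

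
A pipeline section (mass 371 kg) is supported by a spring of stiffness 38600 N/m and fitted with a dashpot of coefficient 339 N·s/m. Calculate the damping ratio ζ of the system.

0.0448

ω_n = √(k/m) = √(38600/371) = 10.20 rad/s.
Critical damping c_c = 2√(k·m) = 2√(38600 × 371) = 7569 N·s/m, so ζ = c/c_c = 339/7569 = 0.04479.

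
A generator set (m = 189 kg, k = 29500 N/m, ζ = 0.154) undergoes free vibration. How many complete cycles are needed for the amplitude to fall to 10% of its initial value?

3 cycles

Logarithmic decrement δ = 2πζ/√(1 − ζ²) = 2π × 0.1540/√(1 − 0.0237) = 0.9793.
x_n/x₀ = e^(−nδ) ≤ 0.1; take ln: n ≥ ln(1/0.1)/δ = 2.303/0.9793 = 2.351.
So 3 complete cycles are required.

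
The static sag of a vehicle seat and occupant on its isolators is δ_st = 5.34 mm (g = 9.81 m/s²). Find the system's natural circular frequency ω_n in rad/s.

ω_n = √(g/δ_st) = √(9.81/0.00534) = √1837 = 42.86 rad/s.

42.9 rad/s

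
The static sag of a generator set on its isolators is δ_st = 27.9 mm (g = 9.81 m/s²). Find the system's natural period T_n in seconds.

ω_n = √(g/δ_st) = √(9.81/0.0279) = √351.6 = 18.75 rad/s.
T_n = 2π/ω_n = 6.283/18.75 = 0.3351 s.

0.335 s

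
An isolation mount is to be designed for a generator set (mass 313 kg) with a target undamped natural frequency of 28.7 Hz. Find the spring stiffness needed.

ω_n = 2πf_n = 2π × 28.7 = 180.3 rad/s.
k = m·ω_n² = 313 × 180.3² = 313 × 32520 = 10180000 N/m.

10200000 N/m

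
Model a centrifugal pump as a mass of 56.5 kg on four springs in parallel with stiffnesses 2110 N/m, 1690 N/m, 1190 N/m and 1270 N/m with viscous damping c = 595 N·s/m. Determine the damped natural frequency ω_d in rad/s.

Parallel springs add: k_eq = 2110 + 1690 + 1190 + 1270 = 6260 N/m.
ω_n = √(k_eq/m) = √(6260/56.5) = 10.53 rad/s.
Critical damping c_c = 2√(k_eq·m) = 2√(6260 × 56.5) = 1189 N·s/m, so ζ = c/c_c = 595/1189 = 0.5002.
ω_d = ω_n√(1 − ζ²) = 10.53 × √(1 − 0.250) = 9.114 rad/s.

9.11 rad/s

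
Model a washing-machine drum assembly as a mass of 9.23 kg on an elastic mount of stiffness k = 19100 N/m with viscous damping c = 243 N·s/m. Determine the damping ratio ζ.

ω_n = √(k/m) = √(19100/9.23) = 45.49 rad/s.
Critical damping c_c = 2√(k·m) = 2√(19100 × 9.23) = 839.7 N·s/m, so ζ = c/c_c = 243/839.7 = 0.2894.

0.289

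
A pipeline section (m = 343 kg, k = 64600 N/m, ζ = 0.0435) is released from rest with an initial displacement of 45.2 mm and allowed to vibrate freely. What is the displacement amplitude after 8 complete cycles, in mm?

5.07 mm

Logarithmic decrement δ = 2πζ/√(1 − ζ²) = 2π × 0.04350/√(1 − 0.00189) = 0.2736.
After n cycles, x_n/x₀ = e^(−nδ), so x_8 = 45.2 × e^(−8 × 0.2736) = 45.2 × 0.1121 = 5.066 mm.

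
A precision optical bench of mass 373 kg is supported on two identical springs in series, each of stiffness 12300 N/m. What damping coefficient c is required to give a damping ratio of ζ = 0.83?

Series springs: 1/k_eq = 2/12300, so k_eq = 12300/2 = 6150 N/m.
c_c = 2√(k_eq·m) = 2√(6150 × 373) = 3029 N·s/m.
c = ζ·c_c = 0.83 × 3029 = 2514 N·s/m.

2510 N·s/m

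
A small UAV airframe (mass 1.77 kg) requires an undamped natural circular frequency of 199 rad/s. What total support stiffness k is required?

k = m·ω_n² = 1.77 × 199.0² = 1.77 × 39600 = 70090 N/m.

70100 N/m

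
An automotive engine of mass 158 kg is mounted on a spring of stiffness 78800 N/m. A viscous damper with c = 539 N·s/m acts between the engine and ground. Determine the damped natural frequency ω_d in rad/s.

22.3 rad/s

ω_n = √(k/m) = √(78800/158) = 22.33 rad/s.
Critical damping c_c = 2√(k·m) = 2√(78800 × 158) = 7057 N·s/m, so ζ = c/c_c = 539/7057 = 0.07638.
ω_d = ω_n√(1 − ζ²) = 22.33 × √(1 − 0.00583) = 22.27 rad/s.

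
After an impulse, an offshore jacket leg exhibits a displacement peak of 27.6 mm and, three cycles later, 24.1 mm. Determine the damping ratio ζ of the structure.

0.00719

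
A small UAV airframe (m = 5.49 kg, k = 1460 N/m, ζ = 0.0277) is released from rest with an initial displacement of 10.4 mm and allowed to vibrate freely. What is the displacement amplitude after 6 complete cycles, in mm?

3.66 mm

Logarithmic decrement δ = 2πζ/√(1 − ζ²) = 2π × 0.02770/√(1 − 0.000767) = 0.1741.
After n cycles, x_n/x₀ = e^(−nδ), so x_6 = 10.4 × e^(−6 × 0.1741) = 10.4 × 0.3518 = 3.659 mm.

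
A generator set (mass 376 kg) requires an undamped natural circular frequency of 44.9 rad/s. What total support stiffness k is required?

758000 N/m

k = m·ω_n² = 376 × 44.90² = 376 × 2016 = 758000 N/m.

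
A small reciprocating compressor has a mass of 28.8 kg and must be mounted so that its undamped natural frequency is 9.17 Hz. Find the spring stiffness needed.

95600 N/m

ω_n = 2πf_n = 2π × 9.17 = 57.62 rad/s.
k = m·ω_n² = 28.8 × 57.62² = 28.8 × 3320 = 95610 N/m.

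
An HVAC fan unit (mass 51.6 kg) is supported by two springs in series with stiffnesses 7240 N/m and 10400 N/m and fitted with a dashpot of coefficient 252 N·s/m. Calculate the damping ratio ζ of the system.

0.268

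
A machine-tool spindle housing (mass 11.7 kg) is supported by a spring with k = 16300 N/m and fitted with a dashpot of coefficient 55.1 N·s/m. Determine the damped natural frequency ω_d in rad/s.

ω_n = √(k/m) = √(16300/11.7) = 37.33 rad/s.
Critical damping c_c = 2√(k·m) = 2√(16300 × 11.7) = 873.4 N·s/m, so ζ = c/c_c = 55.1/873.4 = 0.06309.
ω_d = ω_n√(1 − ζ²) = 37.33 × √(1 − 0.00398) = 37.25 rad/s.

37.3 rad/s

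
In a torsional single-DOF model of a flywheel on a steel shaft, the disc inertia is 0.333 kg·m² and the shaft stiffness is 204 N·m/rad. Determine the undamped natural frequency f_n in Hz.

3.94 Hz

ω_n = √(k_t/J) = √(204/0.333) = √612.6 = 24.75 rad/s.
f_n = ω_n/(2π) = 24.75/6.283 = 3.939 Hz.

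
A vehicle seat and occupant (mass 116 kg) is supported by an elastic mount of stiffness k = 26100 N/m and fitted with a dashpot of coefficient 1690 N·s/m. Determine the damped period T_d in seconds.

ω_n = √(k/m) = √(26100/116) = 15.00 rad/s.
Critical damping c_c = 2√(k·m) = 2√(26100 × 116) = 3480 N·s/m, so ζ = c/c_c = 1690/3480 = 0.4856.
ω_d = ω_n√(1 − ζ²) = 15.00 × √(1 − 0.236) = 13.11 rad/s.
T_d = 2π/ω_d = 0.4792 s.

0.479 s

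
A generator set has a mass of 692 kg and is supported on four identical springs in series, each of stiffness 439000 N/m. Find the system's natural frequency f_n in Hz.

2.00 Hz

Series springs: 1/k_eq = 4/439000, so k_eq = 439000/4 = 109800 N/m.
ω_n = √(k_eq/m) = √(109800/692) = √158.6 = 12.59 rad/s.
f_n = ω_n/(2π) = 12.59/6.283 = 2.004 Hz.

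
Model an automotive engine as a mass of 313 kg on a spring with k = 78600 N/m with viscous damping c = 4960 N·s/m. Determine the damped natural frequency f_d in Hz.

2.18 Hz

ω_n = √(k/m) = √(78600/313) = 15.85 rad/s.
Critical damping c_c = 2√(k·m) = 2√(78600 × 313) = 9920 N·s/m, so ζ = c/c_c = 4960/9920 = 0.5000.
ω_d = ω_n√(1 − ζ²) = 15.85 × √(1 − 0.250) = 13.72 rad/s.
f_d = ω_d/(2π) = 2.184 Hz.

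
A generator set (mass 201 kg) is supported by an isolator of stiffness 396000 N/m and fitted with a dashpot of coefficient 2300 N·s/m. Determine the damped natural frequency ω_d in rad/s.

ω_n = √(k/m) = √(396000/201) = 44.39 rad/s.
Critical damping c_c = 2√(k·m) = 2√(396000 × 201) = 17840 N·s/m, so ζ = c/c_c = 2300/17840 = 0.1289.
ω_d = ω_n√(1 − ζ²) = 44.39 × √(1 − 0.0166) = 44.02 rad/s.

44.0 rad/s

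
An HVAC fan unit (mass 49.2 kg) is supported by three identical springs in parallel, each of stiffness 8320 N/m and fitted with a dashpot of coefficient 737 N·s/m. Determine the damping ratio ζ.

0.333

Parallel springs add: k_eq = 3 × 8320 = 24960 N/m.
ω_n = √(k_eq/m) = √(24960/49.2) = 22.52 rad/s.
Critical damping c_c = 2√(k_eq·m) = 2√(24960 × 49.2) = 2216 N·s/m, so ζ = c/c_c = 737/2216 = 0.3325.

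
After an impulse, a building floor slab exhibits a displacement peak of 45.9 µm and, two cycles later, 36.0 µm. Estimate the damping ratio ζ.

0.0193

Logarithmic decrement δ = (1/n)·ln(x₀/x_n) = (1/2)·ln(45.9/36.0) = (1/2)·ln(1.275) = 0.1215.
ζ = δ/√(4π² + δ²) = 0.1215/√(39.48 + 0.0148) = 0.1215/6.284 = 0.01933.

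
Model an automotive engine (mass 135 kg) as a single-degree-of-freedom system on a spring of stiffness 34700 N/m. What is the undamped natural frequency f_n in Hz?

ω_n = √(k/m) = √(34700/135) = √257.0 = 16.03 rad/s.
f_n = ω_n/(2π) = 16.03/6.283 = 2.552 Hz.

2.55 Hz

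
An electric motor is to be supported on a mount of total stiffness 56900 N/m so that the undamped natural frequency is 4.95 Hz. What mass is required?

58.8 kg

ω_n = 2πf_n = 2π × 4.95 = 31.10 rad/s.
m = k/ω_n² = 56900/31.10² = 56900/967.3 = 58.82 kg.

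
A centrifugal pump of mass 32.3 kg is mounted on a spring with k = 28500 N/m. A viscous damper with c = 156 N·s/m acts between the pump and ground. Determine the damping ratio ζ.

0.0813

ω_n = √(k/m) = √(28500/32.3) = 29.70 rad/s.
Critical damping c_c = 2√(k·m) = 2√(28500 × 32.3) = 1919 N·s/m, so ζ = c/c_c = 156/1919 = 0.08130.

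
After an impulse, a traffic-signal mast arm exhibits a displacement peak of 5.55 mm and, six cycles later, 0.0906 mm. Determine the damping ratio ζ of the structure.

0.109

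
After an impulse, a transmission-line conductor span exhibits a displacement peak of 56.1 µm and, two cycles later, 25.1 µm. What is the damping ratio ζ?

Logarithmic decrement δ = (1/n)·ln(x₀/x_n) = (1/2)·ln(56.1/25.1) = (1/2)·ln(2.235) = 0.4021.
ζ = δ/√(4π² + δ²) = 0.4021/√(39.48 + 0.162) = 0.4021/6.296 = 0.06387.

0.0639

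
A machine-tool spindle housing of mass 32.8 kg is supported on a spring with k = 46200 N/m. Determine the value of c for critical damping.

2460 N·s/m

c_c = 2√(k·m) = 2√(46200 × 32.8) = 2 × 1231 = 2462 N·s/m.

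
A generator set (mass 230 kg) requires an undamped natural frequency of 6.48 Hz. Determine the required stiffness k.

ω_n = 2πf_n = 2π × 6.48 = 40.72 rad/s.
k = m·ω_n² = 230 × 40.72² = 230 × 1658 = 381300 N/m.

381000 N/m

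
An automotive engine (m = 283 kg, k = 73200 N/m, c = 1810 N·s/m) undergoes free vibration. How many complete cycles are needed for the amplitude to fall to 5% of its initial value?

3 cycles

ζ = c/(2√(km)) = 1810/(2√(73200 × 283)) = 1810/9103 = 0.1988.
Logarithmic decrement δ = 2πζ/√(1 − ζ²) = 2π × 0.1988/√(1 − 0.0395) = 1.275.
x_n/x₀ = e^(−nδ) ≤ 0.05; take ln: n ≥ ln(1/0.05)/δ = 2.996/1.275 = 2.350.
So 3 complete cycles are required.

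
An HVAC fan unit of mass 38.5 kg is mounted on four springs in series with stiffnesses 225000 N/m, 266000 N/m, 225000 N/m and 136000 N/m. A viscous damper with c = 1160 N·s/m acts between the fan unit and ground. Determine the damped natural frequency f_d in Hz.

Series springs: 1/k_eq = 1/225000 + 1/266000 + 1/225000 + 1/136000 = 2.000×10^-5, so k_eq = 50000 N/m.
ω_n = √(k_eq/m) = √(50000/38.5) = 36.04 rad/s.
Critical damping c_c = 2√(k_eq·m) = 2√(50000 × 38.5) = 2775 N·s/m, so ζ = c/c_c = 1160/2775 = 0.4180.
ω_d = ω_n√(1 − ζ²) = 36.04 × √(1 − 0.175) = 32.74 rad/s.
f_d = ω_d/(2π) = 5.210 Hz.

5.21 Hz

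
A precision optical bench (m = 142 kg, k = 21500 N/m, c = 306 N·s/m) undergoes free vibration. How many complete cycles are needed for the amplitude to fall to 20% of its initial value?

3 cycles

ζ = c/(2√(km)) = 306/(2√(21500 × 142)) = 306/3495 = 0.08756.
Logarithmic decrement δ = 2πζ/√(1 − ζ²) = 2π × 0.08756/√(1 − 0.00767) = 0.5523.
x_n/x₀ = e^(−nδ) ≤ 0.2; take ln: n ≥ ln(1/0.2)/δ = 1.609/0.5523 = 2.914.
So 3 complete cycles are required.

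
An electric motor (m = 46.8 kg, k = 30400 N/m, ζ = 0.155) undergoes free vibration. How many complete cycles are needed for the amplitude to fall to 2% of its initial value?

4 cycles

Logarithmic decrement δ = 2πζ/√(1 − ζ²) = 2π × 0.1550/√(1 − 0.0240) = 0.9858.
x_n/x₀ = e^(−nδ) ≤ 0.02; take ln: n ≥ ln(1/0.02)/δ = 3.912/0.9858 = 3.968.
So 4 complete cycles are required.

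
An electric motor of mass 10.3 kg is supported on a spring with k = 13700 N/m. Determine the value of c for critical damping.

751 N·s/m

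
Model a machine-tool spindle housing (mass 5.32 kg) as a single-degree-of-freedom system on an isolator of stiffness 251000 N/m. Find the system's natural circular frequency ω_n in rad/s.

ω_n = √(k/m) = √(251000/5.32) = √47180 = 217.2 rad/s.

217 rad/s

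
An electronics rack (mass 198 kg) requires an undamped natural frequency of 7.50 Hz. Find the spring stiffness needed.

ω_n = 2πf_n = 2π × 7.50 = 47.12 rad/s.
k = m·ω_n² = 198 × 47.12² = 198 × 2221 = 439700 N/m.

440000 N/m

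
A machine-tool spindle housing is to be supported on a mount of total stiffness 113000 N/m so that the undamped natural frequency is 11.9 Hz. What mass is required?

20.2 kg

ω_n = 2πf_n = 2π × 11.9 = 74.77 rad/s.
m = k/ω_n² = 113000/74.77² = 113000/5591 = 20.21 kg.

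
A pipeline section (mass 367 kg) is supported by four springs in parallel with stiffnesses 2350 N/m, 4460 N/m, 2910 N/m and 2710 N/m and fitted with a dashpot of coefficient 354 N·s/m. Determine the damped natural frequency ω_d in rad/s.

Parallel springs add: k_eq = 2350 + 4460 + 2910 + 2710 = 12430 N/m.
ω_n = √(k_eq/m) = √(12430/367) = 5.820 rad/s.
Critical damping c_c = 2√(k_eq·m) = 2√(12430 × 367) = 4272 N·s/m, so ζ = c/c_c = 354/4272 = 0.08287.
ω_d = ω_n√(1 − ζ²) = 5.820 × √(1 − 0.00687) = 5.800 rad/s.

5.80 rad/s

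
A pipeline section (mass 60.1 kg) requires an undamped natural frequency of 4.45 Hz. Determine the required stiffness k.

ω_n = 2πf_n = 2π × 4.45 = 27.96 rad/s.
k = m·ω_n² = 60.1 × 27.96² = 60.1 × 781.8 = 46980 N/m.

47000 N/m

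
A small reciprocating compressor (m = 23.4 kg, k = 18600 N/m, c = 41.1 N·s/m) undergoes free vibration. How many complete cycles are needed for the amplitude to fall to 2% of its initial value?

20 cycles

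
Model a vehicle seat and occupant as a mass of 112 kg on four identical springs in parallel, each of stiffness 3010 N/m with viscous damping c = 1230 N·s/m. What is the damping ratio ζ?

Parallel springs add: k_eq = 4 × 3010 = 12040 N/m.
ω_n = √(k_eq/m) = √(12040/112) = 10.37 rad/s.
Critical damping c_c = 2√(k_eq·m) = 2√(12040 × 112) = 2322 N·s/m, so ζ = c/c_c = 1230/2322 = 0.5296.

0.530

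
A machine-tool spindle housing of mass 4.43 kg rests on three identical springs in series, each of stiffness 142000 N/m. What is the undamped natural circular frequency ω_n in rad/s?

103 rad/s

Series springs: 1/k_eq = 3/142000, so k_eq = 142000/3 = 47330 N/m.
ω_n = √(k_eq/m) = √(47330/4.43) = √10680 = 103.4 rad/s.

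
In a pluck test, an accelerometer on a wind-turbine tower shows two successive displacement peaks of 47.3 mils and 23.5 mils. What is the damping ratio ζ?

Logarithmic decrement δ = (1/n)·ln(x₀/x_n) = (1/1)·ln(47.3/23.5) = (1/1)·ln(2.013) = 0.6995.
ζ = δ/√(4π² + δ²) = 0.6995/√(39.48 + 0.489) = 0.6995/6.322 = 0.1106.

0.111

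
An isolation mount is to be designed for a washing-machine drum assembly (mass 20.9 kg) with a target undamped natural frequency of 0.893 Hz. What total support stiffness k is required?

658 N/m

ω_n = 2πf_n = 2π × 0.893 = 5.611 rad/s.
k = m·ω_n² = 20.9 × 5.611² = 20.9 × 31.48 = 658.0 N/m.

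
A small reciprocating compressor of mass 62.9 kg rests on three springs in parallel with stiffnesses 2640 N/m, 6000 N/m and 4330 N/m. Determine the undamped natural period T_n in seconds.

Parallel springs add: k_eq = 2640 + 6000 + 4330 = 12970 N/m.
ω_n = √(k_eq/m) = √(12970/62.9) = √206.2 = 14.36 rad/s.
T_n = 2π/ω_n = 6.283/14.36 = 0.4376 s.

0.438 s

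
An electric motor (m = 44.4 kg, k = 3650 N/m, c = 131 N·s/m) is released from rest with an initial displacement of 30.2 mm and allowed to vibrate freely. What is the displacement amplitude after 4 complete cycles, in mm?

0.479 mm

ζ = c/(2√(km)) = 131/(2√(3650 × 44.4)) = 131/805.1 = 0.1627.
Logarithmic decrement δ = 2πζ/√(1 − ζ²) = 2π × 0.1627/√(1 − 0.0265) = 1.036.
After n cycles, x_n/x₀ = e^(−nδ), so x_4 = 30.2 × e^(−4 × 1.036) = 30.2 × 0.01585 = 0.4787 mm.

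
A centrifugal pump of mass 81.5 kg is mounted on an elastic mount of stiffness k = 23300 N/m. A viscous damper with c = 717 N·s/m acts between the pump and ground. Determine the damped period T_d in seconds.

ω_n = √(k/m) = √(23300/81.5) = 16.91 rad/s.
Critical damping c_c = 2√(k·m) = 2√(23300 × 81.5) = 2756 N·s/m, so ζ = c/c_c = 717/2756 = 0.2602.
ω_d = ω_n√(1 − ζ²) = 16.91 × √(1 − 0.0677) = 16.33 rad/s.
T_d = 2π/ω_d = 0.3849 s.

0.385 s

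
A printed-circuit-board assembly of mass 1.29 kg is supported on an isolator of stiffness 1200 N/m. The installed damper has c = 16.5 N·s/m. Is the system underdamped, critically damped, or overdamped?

underdamped

c_c = 2√(k·m) = 78.69 N·s/m; ζ = c/c_c = 16.5/78.69 = 0.210.
Since ζ < 1 the system is underdamped.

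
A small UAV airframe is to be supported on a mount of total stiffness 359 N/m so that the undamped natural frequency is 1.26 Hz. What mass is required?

5.73 kg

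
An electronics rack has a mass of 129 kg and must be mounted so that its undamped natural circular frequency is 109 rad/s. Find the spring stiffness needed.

k = m·ω_n² = 129 × 109.0² = 129 × 11880 = 1533000 N/m.

1530000 N/m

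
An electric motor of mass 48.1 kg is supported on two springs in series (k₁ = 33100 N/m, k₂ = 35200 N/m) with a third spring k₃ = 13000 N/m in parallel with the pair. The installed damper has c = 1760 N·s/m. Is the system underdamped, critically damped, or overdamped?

underdamped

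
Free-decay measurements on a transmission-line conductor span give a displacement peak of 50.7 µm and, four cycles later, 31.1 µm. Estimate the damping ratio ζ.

Logarithmic decrement δ = (1/n)·ln(x₀/x_n) = (1/4)·ln(50.7/31.1) = (1/4)·ln(1.630) = 0.1222.
ζ = δ/√(4π² + δ²) = 0.1222/√(39.48 + 0.0149) = 0.1222/6.284 = 0.01944.

0.0194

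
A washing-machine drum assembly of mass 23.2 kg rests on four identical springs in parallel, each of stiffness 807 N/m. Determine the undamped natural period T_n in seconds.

Parallel springs add: k_eq = 4 × 807 = 3228 N/m.
ω_n = √(k_eq/m) = √(3228/23.2) = √139.1 = 11.80 rad/s.
T_n = 2π/ω_n = 6.283/11.80 = 0.5327 s.

0.533 s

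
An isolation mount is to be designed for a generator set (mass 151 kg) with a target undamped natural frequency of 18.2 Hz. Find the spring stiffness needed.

1970000 N/m

ω_n = 2πf_n = 2π × 18.2 = 114.4 rad/s.
k = m·ω_n² = 151 × 114.4² = 151 × 13080 = 1975000 N/m.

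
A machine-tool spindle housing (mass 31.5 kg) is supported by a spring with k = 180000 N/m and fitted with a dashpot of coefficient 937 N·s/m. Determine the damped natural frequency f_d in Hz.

ω_n = √(k/m) = √(180000/31.5) = 75.59 rad/s.
Critical damping c_c = 2√(k·m) = 2√(180000 × 31.5) = 4762 N·s/m, so ζ = c/c_c = 937/4762 = 0.1968.
ω_d = ω_n√(1 − ζ²) = 75.59 × √(1 − 0.0387) = 74.12 rad/s.
f_d = ω_d/(2π) = 11.80 Hz.

11.8 Hz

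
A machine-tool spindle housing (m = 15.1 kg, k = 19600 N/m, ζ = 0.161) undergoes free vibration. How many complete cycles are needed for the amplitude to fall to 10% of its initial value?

Logarithmic decrement δ = 2πζ/√(1 − ζ²) = 2π × 0.1610/√(1 − 0.0259) = 1.025.
x_n/x₀ = e^(−nδ) ≤ 0.1; take ln: n ≥ ln(1/0.1)/δ = 2.303/1.025 = 2.247.
So 3 complete cycles are required.

3 cycles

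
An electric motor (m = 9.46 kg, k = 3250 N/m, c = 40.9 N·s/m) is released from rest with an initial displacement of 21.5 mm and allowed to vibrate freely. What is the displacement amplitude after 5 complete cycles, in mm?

0.537 mm

ζ = c/(2√(km)) = 40.9/(2√(3250 × 9.46)) = 40.9/350.7 = 0.1166.
Logarithmic decrement δ = 2πζ/√(1 − ζ²) = 2π × 0.1166/√(1 − 0.0136) = 0.7378.
After n cycles, x_n/x₀ = e^(−nδ), so x_5 = 21.5 × e^(−5 × 0.7378) = 21.5 × 0.02499 = 0.5373 mm.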